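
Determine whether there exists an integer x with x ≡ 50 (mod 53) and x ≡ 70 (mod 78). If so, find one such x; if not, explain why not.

x = 2488

The moduli 53 and 78 are coprime, so by the Chinese Remainder Theorem a unique solution modulo 4134 exists.
Write x = 50 + 53t and require 50 + 53t ≡ 70 (mod 78), i.e. 53t ≡ 20 (mod 78).
Note 53·53 = 2809 ≡ 1 (mod 78) (as 2809 − 1 = 36·78), so 53⁻¹ ≡ 53.
Therefore t ≡ 53·20 = 1060 ≡ 46 (mod 78).
With t = 46: x = 50 + 53·46 = 2488.
Indeed 2488 ≡ 50 (mod 53) and 2488 ≡ 70 (mod 78).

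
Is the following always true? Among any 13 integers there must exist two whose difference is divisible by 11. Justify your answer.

True.

Each integer lies in one of the 11 residue classes modulo 11.
Since 13 > 11, two of the 13 integers must share a residue class by the pigeonhole principle; call them a and b.
Their difference a − b is then a multiple of 11.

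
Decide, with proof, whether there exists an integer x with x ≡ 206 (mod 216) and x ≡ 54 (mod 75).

Reduce both congruences modulo 3, which divides 216 and 75: they say x ≡ 206 (mod 3) and x ≡ 54 (mod 3).
However 206 ≡ 2 and 54 ≡ 0 (mod 3), and 2 ≠ 0.
Hence the system has no solution.

No, no such integer exists.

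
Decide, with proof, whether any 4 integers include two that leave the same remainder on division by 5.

Take the 4 consecutive integers 21, 22, 23, 24: their residues mod 5 are all distinct because 4 ≤ 5.
So no two of them leave the same remainder on division by 5; the claim fails for this set.

No, the set {21, 22, 23, 24} is a counterexample.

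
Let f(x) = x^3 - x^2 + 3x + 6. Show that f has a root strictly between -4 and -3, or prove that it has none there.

Evaluate at the endpoints: f(-4) = -86, f(-3) = -39 — same sign (negative).
The derivative f'(x) = 3x^2 - 2x + 3 is a quadratic with discriminant (-2)² − 4·3·3 = -32 < 0; it never vanishes, so it is always positive (sign of the leading coefficient).
So f is strictly increasing; between -4 and -3 its values lie between f(-4) = -86 and f(-3) = -39, all negative. Therefore f has no root in (-4, -3).

No such root exists.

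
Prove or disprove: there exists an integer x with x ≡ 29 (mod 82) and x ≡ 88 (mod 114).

Reduce both congruences modulo 2, which divides 82 and 114: they say x ≡ 29 (mod 2) and x ≡ 88 (mod 2).
However 29 ≡ 1 and 88 ≡ 0 (mod 2), and 1 ≠ 0.
Therefore no such x exists.

There is no such integer.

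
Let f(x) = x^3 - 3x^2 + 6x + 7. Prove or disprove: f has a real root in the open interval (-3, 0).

Yes, f has a root in the interval.

f(-3) = -65 and f(0) = 7, which have opposite signs.
As a polynomial, f is continuous on every closed interval.
By the Intermediate Value Theorem, f takes the value 0 somewhere in the open interval.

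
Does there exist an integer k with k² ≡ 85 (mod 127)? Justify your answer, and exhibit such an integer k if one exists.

Apply Euler's criterion with the prime 127: 85 is a quadratic residue iff 85^63 ≡ 1 (mod 127), and a non-residue iff it is ≡ −1.
Repeated squaring mod 127: 85^2 = 7225 ≡ 113; 85^4 ≡ 113² = 12769 ≡ 69; 85^8 ≡ 69² = 4761 ≡ 62; 85^16 ≡ 62² = 3844 ≡ 34; 85^32 ≡ 34² = 1156 ≡ 13.
Since 63 = 32 + 16 + 8 + 4 + 2 + 1, 85^63 ≡ 13 · 34 · 62 · 69 · 113 · 85; multiplying out mod 127: 13·34 = 442 ≡ 61, then 61·62 = 3782 ≡ 99, then 99·69 = 6831 ≡ 100, then 100·113 = 11300 ≡ 124, then 124·85 = 10540 ≡ 126. Thus 85^63 ≡ 126 ≡ −1 (mod 127).
By Euler's criterion 85 is a quadratic non-residue mod 127: no k satisfies k² ≡ 85 (mod 127).

There is no such integer.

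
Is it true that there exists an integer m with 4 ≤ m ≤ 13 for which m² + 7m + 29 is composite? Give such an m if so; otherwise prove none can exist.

m = 13

At m = 13: 13² + 7·13 + 29 = 289 = 17·17, which is composite.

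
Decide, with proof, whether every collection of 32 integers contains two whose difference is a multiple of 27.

There are exactly 27 possible remainders on division by 27.
Placing 32 integers into 27 classes, some class receives at least two — say a and b.
Then a ≡ b (mod 27), i.e. 27 ∣ (a − b).

True.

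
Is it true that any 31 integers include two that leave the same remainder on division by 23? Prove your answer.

Yes, this is always true.

Each integer lies in one of the 23 residue classes modulo 23.
Since 31 > 23, two of the 31 integers must share a residue class by the pigeonhole principle; call them a and b.
That is, a and b leave the same remainder on division by 23, as claimed.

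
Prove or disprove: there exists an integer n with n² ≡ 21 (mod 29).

29 is prime, so by Euler's criterion 21 is a square mod 29 iff 21^((29−1)/2) = 21^14 ≡ 1 (mod 29).
Squaring successively (mod 29): 21^2 = 441 ≡ 6; 21^4 ≡ 6² = 36 ≡ 7; 21^8 ≡ 7² = 49 ≡ 20.
Since 14 = 8 + 4 + 2, 21^14 ≡ 20 · 7 · 6; multiplying out mod 29: 20·7 = 140 ≡ 24, then 24·6 = 144 ≡ 28. Thus 21^14 ≡ 28 ≡ −1 (mod 29).
The value −1 means 21 is a non-residue modulo 29, so n² ≡ 21 (mod 29) is impossible.

No, no such integer exists.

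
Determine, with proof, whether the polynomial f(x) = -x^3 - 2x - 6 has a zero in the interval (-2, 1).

Yes, f has a root in the interval.

f(-2) = 6 and f(1) = -9, which have opposite signs.
f is continuous everywhere (it is a polynomial), in particular on [-2, 1].
By the Intermediate Value Theorem f must vanish at some point of (-2, 1).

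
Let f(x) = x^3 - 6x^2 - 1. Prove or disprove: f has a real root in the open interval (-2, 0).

f has no root in that interval.

The endpoint values f(-2) = -33 and f(0) = -1 are both negative. Claim: f(x) < 0 for every x in (-2, 0).
Shift to the endpoint 0: with x = −u (0 < u < 2), one computes f(−u) = -u^3 - 6u^2 - 1.
The nonzero coefficients here are all negative, so for u > 0 every term is negative (or zero), and the constant term -1 is strictly negative.
Therefore f(x) < 0 throughout (-2, 0), and f has no zero there.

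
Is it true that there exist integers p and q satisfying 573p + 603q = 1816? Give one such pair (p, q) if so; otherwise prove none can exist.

Any value of 573p + 603q is a multiple of gcd(573, 603) = 3.
But 1816 = 3·605 + 1, so 3 ∤ 1816.
So the equation is unsolvable over ℤ.

No, no such integers exist.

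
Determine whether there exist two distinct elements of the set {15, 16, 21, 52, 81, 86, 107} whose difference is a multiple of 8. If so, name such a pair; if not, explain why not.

There is no such pair.

Residues mod 8: 15↦7, 16↦0, 21↦5, 52↦4, 81↦1, 86↦6, 107↦3.
All 7 residues are distinct, so no two elements differ by a multiple of 8.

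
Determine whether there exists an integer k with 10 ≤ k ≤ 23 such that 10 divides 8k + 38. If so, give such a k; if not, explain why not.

For k = 10, 11, 12, 13 the values 118, 126, 134, 142 are not multiples of 10. k = 14 works, since 8·14 + 38 = 150 = 15·10.

k = 14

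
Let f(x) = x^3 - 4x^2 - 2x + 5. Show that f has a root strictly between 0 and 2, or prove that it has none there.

f(0) = 5 and f(2) = -7, which have opposite signs.
Since f is a polynomial it is continuous on [0, 2].
By the Intermediate Value Theorem f must vanish at some point of (0, 2).

Yes, f has a root in the interval.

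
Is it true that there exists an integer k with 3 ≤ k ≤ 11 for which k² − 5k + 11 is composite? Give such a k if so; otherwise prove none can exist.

At k = 8: 8² − 5·8 + 11 = 35 = 5·7, which is composite.

k = 8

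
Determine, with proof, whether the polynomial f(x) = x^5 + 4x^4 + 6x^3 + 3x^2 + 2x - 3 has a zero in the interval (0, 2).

f(0) = -3 and f(2) = 157, which have opposite signs.
As a polynomial, f is continuous on every closed interval.
By the Intermediate Value Theorem, f takes the value 0 somewhere in the open interval.

Yes, f has a root in the interval.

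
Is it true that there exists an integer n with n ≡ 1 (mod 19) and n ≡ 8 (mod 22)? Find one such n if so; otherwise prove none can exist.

The moduli 19 and 22 are coprime, so by the Chinese Remainder Theorem a unique solution modulo 418 exists.
Write n = 1 + 19t and require 1 + 19t ≡ 8 (mod 22), i.e. 19t ≡ 7 (mod 22).
Invert 19 mod 22 by the Euclidean algorithm: 22 = 1·19 + 3, 19 = 6·3 + 1, 3 = 3·1 + 0; back-substituting, 1 = 19 − 6·3 = 19 − 6·(22 − 1·19) = −6·22 + 7·19. Hence 19·7 ≡ 1, so 19⁻¹ ≡ 7 (mod 22).
Multiplying by 7: t ≡ 7·7 = 49 ≡ 5 (mod 22).
Taking t = 5 gives n = 1 + 19·5 = 96.
Check: 96 mod 19 = 1, 96 mod 22 = 8. ✓

n = 96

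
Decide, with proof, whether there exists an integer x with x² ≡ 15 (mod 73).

No, no such integer exists.

73 is prime, so by Euler's criterion 15 is a square mod 73 iff 15^((73−1)/2) = 15^36 ≡ 1 (mod 73).
Squaring successively (mod 73): 15^2 = 225 ≡ 6; 15^4 ≡ 6² = 36 ≡ 36; 15^8 ≡ 36² = 1296 ≡ 55; 15^16 ≡ 55² = 3025 ≡ 32; 15^32 ≡ 32² = 1024 ≡ 2.
Since 36 = 32 + 4, 15^36 ≡ 2 · 36; multiplying out mod 73: 2·36 = 72 ≡ 72. Thus 15^36 ≡ 72 ≡ −1 (mod 73).
By Euler's criterion 15 is a quadratic non-residue mod 73: no x satisfies x² ≡ 15 (mod 73).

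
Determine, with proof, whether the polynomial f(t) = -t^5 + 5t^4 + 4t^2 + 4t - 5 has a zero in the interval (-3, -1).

f has no root in that interval.

f(-3) = 667 and f(-1) = 1, both positive, so a sign-change argument is unavailable; we show f keeps this sign on the whole interval.
Substitute t = -1 − u, where 0 < u < 2 on the interval. Expanding, f(-1 − u) = u^5 + 10u^4 + 30u^3 + 44u^2 + 29u + 1.
The nonzero coefficients here are all positive, so for u > 0 every term is positive (or zero), and the constant term 1 is strictly positive.
Therefore f(t) > 0 throughout (-3, -1), and f has no zero there.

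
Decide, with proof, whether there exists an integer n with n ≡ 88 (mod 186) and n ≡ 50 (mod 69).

gcd(186, 69) = 3. If n ≡ 88 (mod 186) and n ≡ 50 (mod 69), then n ≡ 88 (mod 3) and n ≡ 50 (mod 3).
These are incompatible: 88 − 50 = 38 is not divisible by 3.
Therefore no such n exists.

No such integer exists.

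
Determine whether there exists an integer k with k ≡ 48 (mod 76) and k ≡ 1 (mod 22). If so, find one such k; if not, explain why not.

No, no such integer exists.

gcd(76, 22) = 2. If k ≡ 48 (mod 76) and k ≡ 1 (mod 22), then k ≡ 48 (mod 2) and k ≡ 1 (mod 2).
But 48 mod 2 = 0 while 1 mod 2 = 1, a contradiction.
Therefore no such k exists.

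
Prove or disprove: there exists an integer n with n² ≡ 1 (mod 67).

n = 66

Take n = 66. Then 66² = 4356 = 65·67 + 1, so 66² ≡ 1 (mod 67).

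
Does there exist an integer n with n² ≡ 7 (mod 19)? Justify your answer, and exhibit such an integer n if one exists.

Take n = 8. Then 8² = 64 = 3·19 + 7, so 8² ≡ 7 (mod 19).

n = 8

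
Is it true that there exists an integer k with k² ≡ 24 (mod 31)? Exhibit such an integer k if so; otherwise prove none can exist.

There is no such integer.

31 is prime, so by Euler's criterion 24 is a square mod 31 iff 24^((31−1)/2) = 24^15 ≡ 1 (mod 31).
Repeated squaring mod 31: 24^2 = 576 ≡ 18; 24^4 ≡ 18² = 324 ≡ 14; 24^8 ≡ 14² = 196 ≡ 10.
Since 15 = 8 + 4 + 2 + 1, 24^15 ≡ 10 · 14 · 18 · 24; multiplying out mod 31: 10·14 = 140 ≡ 16, then 16·18 = 288 ≡ 9, then 9·24 = 216 ≡ 30. Thus 24^15 ≡ 30 ≡ −1 (mod 31).
By Euler's criterion 24 is a quadratic non-residue mod 31: no k satisfies k² ≡ 24 (mod 31).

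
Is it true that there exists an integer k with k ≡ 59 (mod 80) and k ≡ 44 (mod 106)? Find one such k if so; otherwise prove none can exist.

No, no such integer exists.

Reduce both congruences modulo 2, which divides 80 and 106: they say k ≡ 59 (mod 2) and k ≡ 44 (mod 2).
But 59 mod 2 = 1 while 44 mod 2 = 0, a contradiction.
Therefore no such k exists.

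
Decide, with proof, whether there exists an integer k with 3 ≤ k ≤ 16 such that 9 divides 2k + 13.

k = 7

For k = 3, 4, 5, 6 the values 19, 21, 23, 25 are not multiples of 9. Try k = 7: 2·7 + 13 = 27 = 3·9, which is divisible by 9.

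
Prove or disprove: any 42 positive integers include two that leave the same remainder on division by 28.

Yes, this is always true.

Each integer lies in one of the 28 residue classes modulo 28.
Since 42 > 28, two of the 42 integers must share a residue class by the pigeonhole principle; call them a and b.
So a and b have equal remainders mod 28, which is exactly what was to be shown.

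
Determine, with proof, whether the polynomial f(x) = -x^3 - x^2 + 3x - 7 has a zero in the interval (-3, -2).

f(-3) = 2 and f(-2) = -9, which have opposite signs.
f is continuous everywhere (it is a polynomial), in particular on [-3, -2].
By the Intermediate Value Theorem f must vanish at some point of (-3, -2).

Such a root exists.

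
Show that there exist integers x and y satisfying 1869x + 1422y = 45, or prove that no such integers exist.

x = 51, y = -67

Every value of 1869x + 1422y is a multiple of gcd(1869, 1422) = 3; since 3 ∣ 45, solutions exist.
Dividing through by 3 reduces the equation to 623x + 474y = 15.
Euclidean algorithm: 623 = 1·474 + 149, 474 = 3·149 + 27, 149 = 5·27 + 14, 27 = 1·14 + 13, 14 = 1·13 + 1, 13 = 13·1 + 0.
Working back up the chain: 1 = 14 − 1·13 = 14 − (27 − 1·14) = −27 + 2·14 = −27 + 2·(149 − 5·27) = 2·149 − 11·27 = 2·149 − 11·(474 − 3·149) = −11·474 + 35·149 = −11·474 + 35·(623 − 1·474) = 35·623 − 46·474. So 623·35 + 474·(-46) = 1.
Scaling by 15 gives the particular solution (x, y) = (525, -690).
Subtracting 1·474 from x and adding 1·623 to y gives the tidier solution (51, -67).
Indeed 1869·51 + 1422·(-67) = 95319 − 95274 = 45.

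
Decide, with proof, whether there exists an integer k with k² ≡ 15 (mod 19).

Since (19 − k)² ≡ k² (mod 19), it suffices to square k = 0, 1, …, 9: the residues are 0, 1, 4, 9, 16, 6, 17, 11, 7, 5.
So the quadratic residues mod 19 are {0, 1, 4, 5, 6, 7, 9, 11, 16, 17}, and 15 is not among them.
Therefore k² ≡ 15 (mod 19) has no solution.

No such integer exists.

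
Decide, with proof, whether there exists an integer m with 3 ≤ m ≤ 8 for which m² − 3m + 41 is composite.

m = 5

At m = 5: 5² − 3·5 + 41 = 51 = 3·17, which is composite.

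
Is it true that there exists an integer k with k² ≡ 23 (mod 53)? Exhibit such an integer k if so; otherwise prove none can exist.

53 is prime, so by Euler's criterion 23 is a square mod 53 iff 23^((53−1)/2) = 23^26 ≡ 1 (mod 53).
Repeated squaring mod 53: 23^2 = 529 ≡ 52; 23^4 ≡ 52² = 2704 ≡ 1; 23^8 ≡ 1² = 1 ≡ 1; 23^16 ≡ 1² = 1 ≡ 1.
Since 26 = 16 + 8 + 2, 23^26 ≡ 1 · 1 · 52; multiplying out mod 53: 1·1 = 1 ≡ 1, then 1·52 = 52 ≡ 52. Thus 23^26 ≡ 52 ≡ −1 (mod 53).
The value −1 means 23 is a non-residue modulo 53, so k² ≡ 23 (mod 53) is impossible.

No such integer exists.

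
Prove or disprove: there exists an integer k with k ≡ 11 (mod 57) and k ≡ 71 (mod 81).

k = 638

Here gcd(57, 81) = 3, and both 11 and 71 leave remainder 2 mod 3, so the system is consistent.
Put k = 11 + 57t, so we need 57t ≡ 60 (mod 81), equivalently (divide by 3) 19t ≡ 20 (mod 27).
To invert 19 modulo 27: 27 = 1·19 + 8, 19 = 2·8 + 3, 8 = 2·3 + 2, 3 = 1·2 + 1, 2 = 2·1 + 0, and unwinding, 1 = 3 − 1·2 = 3 − (8 − 2·3) = −8 + 3·3 = −8 + 3·(19 − 2·8) = 3·19 − 7·8 = 3·19 − 7·(27 − 1·19) = −7·27 + 10·19. Thus 19⁻¹ ≡ 10 (mod 27).
Multiplying by 10: t ≡ 10·20 = 200 ≡ 11 (mod 27).
Then k = 11 + 57·11 = 638.
Verify: 638 = 11·57 + 11 and 638 = 7·81 + 71. ✓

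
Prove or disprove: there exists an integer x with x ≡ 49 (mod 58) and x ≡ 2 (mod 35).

The moduli 58 and 35 are coprime, so by the Chinese Remainder Theorem a unique solution modulo 2030 exists.
Write x = 49 + 58t and require 49 + 58t ≡ 2 (mod 35), i.e. 58t ≡ 23 (mod 35).
58 ≡ 23 (mod 35), so this reads 23t ≡ 23 (mod 35). Since 23·32 = 736 = 21·35 + 1, the inverse of 23 mod 35 is 32.
Therefore t ≡ 32·23 = 736 ≡ 1 (mod 35).
Taking t = 1 gives x = 49 + 58·1 = 107.
Verify: 107 = 1·58 + 49 and 107 = 3·35 + 2. ✓

x = 107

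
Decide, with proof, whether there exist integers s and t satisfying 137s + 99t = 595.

s = 86, t = -113

137 and 99 are coprime, so 137s + 99t ranges over all of ℤ.
Dividing repeatedly: 137 = 1·99 + 38, 99 = 2·38 + 23, 38 = 1·23 + 15, 23 = 1·15 + 8, 15 = 1·8 + 7, 8 = 1·7 + 1, 7 = 7·1 + 0.
Working back up the chain: 1 = 8 − 1·7 = 8 − (15 − 1·8) = −15 + 2·8 = −15 + 2·(23 − 1·15) = 2·23 − 3·15 = 2·23 − 3·(38 − 1·23) = −3·38 + 5·23 = −3·38 + 5·(99 − 2·38) = 5·99 − 13·38 = 5·99 − 13·(137 − 1·99) = −13·137 + 18·99. So 137·(-13) + 99·18 = 1.
Times 595: 137·(-7735) + 99·10710 = 595, so (-7735, 10710) solves it.
The general solution is s = -7735 + 99k, t = 10710 − 137k; taking k = 79 gives the smaller pair s = 86, t = -113.
Indeed 137·86 + 99·(-113) = 11782 − 11187 = 595.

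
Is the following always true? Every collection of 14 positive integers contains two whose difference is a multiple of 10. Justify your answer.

Partition the integers by their residue mod 10; there are 10 classes.
Placing 14 integers into 10 classes, some class receives at least two — say a and b.
Then a ≡ b (mod 10), i.e. 10 ∣ (a − b).

True.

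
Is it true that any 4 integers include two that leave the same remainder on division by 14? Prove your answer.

Take the 4 consecutive integers 63, 64, 65, 66: their residues mod 14 are all distinct because 4 ≤ 14.
Hence this collection has no pair with equal remainders mod 14, disproving the claim.

No, the set {63, 64, 65, 66} is a counterexample.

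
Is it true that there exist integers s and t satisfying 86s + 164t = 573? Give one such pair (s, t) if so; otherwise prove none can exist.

Both 86 and 164 are divisible by gcd(86, 164) = 2, hence so is any combination 86s + 164t.
However 573 leaves remainder 1 on division by 2.
So the equation is unsolvable over ℤ.

No such integers exist.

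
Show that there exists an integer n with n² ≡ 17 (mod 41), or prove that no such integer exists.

41 is prime, so by Euler's criterion 17 is a square mod 41 iff 17^((41−1)/2) = 17^20 ≡ 1 (mod 41).
Squaring successively (mod 41): 17^2 = 289 ≡ 2; 17^4 ≡ 2² = 4 ≡ 4; 17^8 ≡ 4² = 16 ≡ 16; 17^16 ≡ 16² = 256 ≡ 10.
Since 20 = 16 + 4, 17^20 ≡ 10 · 4; multiplying out mod 41: 10·4 = 40 ≡ 40. Thus 17^20 ≡ 40 ≡ −1 (mod 41).
The value −1 means 17 is a non-residue modulo 41, so n² ≡ 17 (mod 41) is impossible.

No, no such integer exists.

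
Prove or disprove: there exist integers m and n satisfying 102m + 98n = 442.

m = 37, n = -34

Every value of 102m + 98n is a multiple of gcd(102, 98) = 2; since 2 ∣ 442, solutions exist.
Dividing through by 2 reduces the equation to 51m + 49n = 221.
Euclidean algorithm: 51 = 1·49 + 2, 49 = 24·2 + 1, 2 = 2·1 + 0.
Back-substituting, 1 = 49 − 24·2 = 49 − 24·(51 − 1·49) = −24·51 + 25·49; that is, 51·(-24) + 49·25 = 1.
Multiplying through by 221: m = (-24)·221 = -5304, n = 25·221 = 5525 is a solution.
Adding 109·49 to m and subtracting 109·51 from n gives the tidier solution (37, -34).
Indeed 102·37 + 98·(-34) = 3774 − 3332 = 442.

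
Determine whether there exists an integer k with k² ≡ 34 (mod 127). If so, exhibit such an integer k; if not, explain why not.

k = 65

Take k = 65. Then 65² = 4225 = 33·127 + 34, so 65² ≡ 34 (mod 127).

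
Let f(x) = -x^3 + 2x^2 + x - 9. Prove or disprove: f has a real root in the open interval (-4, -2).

No.

The endpoint values f(-4) = 83 and f(-2) = 5 are both positive. Claim: f(x) > 0 for every x in (-4, -2).
Shift to the endpoint -2: with x = -2 − u (0 < u < 2), one computes f(-2 − u) = u^3 + 8u^2 + 19u + 5.
The nonzero coefficients here are all positive, so for u > 0 every term is positive (or zero), and the constant term 5 is strictly positive.
Therefore f(x) > 0 throughout (-4, -2), and f has no zero there.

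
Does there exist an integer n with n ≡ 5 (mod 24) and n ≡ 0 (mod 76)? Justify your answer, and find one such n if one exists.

gcd(24, 76) = 4. If n ≡ 5 (mod 24) and n ≡ 0 (mod 76), then n ≡ 5 (mod 4) and n ≡ 0 (mod 4).
However 5 ≡ 1 and 0 ≡ 0 (mod 4), and 1 ≠ 0.
So no integer satisfies both congruences.

No, no such integer exists.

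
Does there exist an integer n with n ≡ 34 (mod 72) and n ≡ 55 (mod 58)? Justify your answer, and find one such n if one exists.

No such integer exists.

Both moduli are multiples of 2 = gcd(72, 58), so any solution would satisfy n ≡ 34 and n ≡ 55 modulo 2 simultaneously.
These are incompatible: 34 − 55 = -21 is not divisible by 2.
Hence the system has no solution.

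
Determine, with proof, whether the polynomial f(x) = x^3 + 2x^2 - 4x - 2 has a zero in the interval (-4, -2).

f(-4) = -18 and f(-2) = 6, which have opposite signs.
f is continuous everywhere (it is a polynomial), in particular on [-4, -2].
By the Intermediate Value Theorem f must vanish at some point of (-4, -2).

Such a root exists.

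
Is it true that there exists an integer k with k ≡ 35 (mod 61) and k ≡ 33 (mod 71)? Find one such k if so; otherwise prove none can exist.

The moduli 61 and 71 are coprime, so by the Chinese Remainder Theorem a unique solution modulo 4331 exists.
Write k = 35 + 61t and require 35 + 61t ≡ 33 (mod 71), i.e. 61t ≡ 69 (mod 71).
Invert 61 mod 71 by the Euclidean algorithm: 71 = 1·61 + 10, 61 = 6·10 + 1, 10 = 10·1 + 0; back-substituting, 1 = 61 − 6·10 = 61 − 6·(71 − 1·61) = −6·71 + 7·61. Hence 61·7 ≡ 1, so 61⁻¹ ≡ 7 (mod 71).
Therefore t ≡ 7·69 = 483 ≡ 57 (mod 71).
With t = 57: k = 35 + 61·57 = 3512.
Indeed 3512 ≡ 35 (mod 61) and 3512 ≡ 33 (mod 71).

k = 3512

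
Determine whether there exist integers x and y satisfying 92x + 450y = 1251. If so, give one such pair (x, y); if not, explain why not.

gcd(92, 450) = 2, so every integer of the form 92x + 450y is a multiple of 2.
But 1251 = 2·625 + 1, so 2 ∤ 1251.
Hence no integers x, y satisfy the equation.

No such integers exist.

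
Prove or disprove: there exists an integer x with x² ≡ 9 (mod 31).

x = 28

Take x = 28. Then 28² = 784 = 25·31 + 9, so 28² ≡ 9 (mod 31).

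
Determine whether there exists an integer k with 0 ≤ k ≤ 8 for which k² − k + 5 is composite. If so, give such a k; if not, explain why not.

k = 5

At k = 5: 5² − 5 + 5 = 25 = 5·5, which is composite.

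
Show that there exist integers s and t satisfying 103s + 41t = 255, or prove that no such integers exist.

Since gcd(103, 41) = 1, every integer is an integer combination of 103 and 41.
Euclidean algorithm: 103 = 2·41 + 21, 41 = 1·21 + 20, 21 = 1·20 + 1, 20 = 20·1 + 0.
Back-substituting, 1 = 21 − 1·20 = 21 − (41 − 1·21) = −41 + 2·21 = −41 + 2·(103 − 2·41) = 2·103 − 5·41; that is, 103·2 + 41·(-5) = 1.
Times 255: 103·510 + 41·(-1275) = 255, so (510, -1275) solves it.
The general solution is s = 510 + 41k, t = -1275 − 103k; taking k = -12 gives the smaller pair s = 18, t = -39.
Indeed 103·18 + 41·(-39) = 1854 − 1599 = 255.

s = 18, t = -39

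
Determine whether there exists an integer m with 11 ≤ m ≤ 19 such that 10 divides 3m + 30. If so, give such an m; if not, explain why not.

The values of 3m + 30 for m = 11, 12, …, 19 are 63, 66, 69, 72, 75, 78, 81, 84, 87; reduced mod 10 these are 3, 6, 9, 2, 5, 8, 1, 4, 7.
None is 0, so 10 never divides 3m + 30 on this range.

No, no such integer m in that range exists.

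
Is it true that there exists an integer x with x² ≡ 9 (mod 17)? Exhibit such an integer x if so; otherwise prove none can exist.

x = 14

Take x = 14. Then 14² = 196 = 11·17 + 9, so 14² ≡ 9 (mod 17).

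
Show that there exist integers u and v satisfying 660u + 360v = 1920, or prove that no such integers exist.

u = 4, v = -2

gcd(660, 360) = 60, and 60 divides 1920, so integer solutions exist.
Dividing through by 60 reduces the equation to 11u + 6v = 32.
Dividing repeatedly: 11 = 1·6 + 5, 6 = 1·5 + 1, 5 = 5·1 + 0.
Back-substituting, 1 = 6 − 1·5 = 6 − (11 − 1·6) = −11 + 2·6; that is, 11·(-1) + 6·2 = 1.
Times 32: 11·(-32) + 6·64 = 32, so (-32, 64) solves it.
The general solution is u = -32 + 6k, v = 64 − 11k; taking k = 6 gives the smaller pair u = 4, v = -2.
Check: 660·4 + 360·(-2) = 2640 − 720 = 1920. ✓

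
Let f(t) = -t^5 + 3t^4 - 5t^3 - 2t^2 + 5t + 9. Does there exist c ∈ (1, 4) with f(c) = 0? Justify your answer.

f(1) = 9 and f(4) = -579, which have opposite signs.
As a polynomial, f is continuous on every closed interval.
By the Intermediate Value Theorem, f takes the value 0 somewhere in the open interval.

Such a root exists.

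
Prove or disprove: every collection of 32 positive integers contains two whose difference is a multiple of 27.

True.

Partition the integers by their residue mod 27; there are 27 classes.
Placing 32 integers into 27 classes, some class receives at least two — say a and b.
Their difference a − b is then a multiple of 27.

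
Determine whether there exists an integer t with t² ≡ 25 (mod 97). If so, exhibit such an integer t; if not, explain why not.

t = 5

Take t = 5. Then 5² = 25, and since 0 ≤ 25 < 97 this is already reduced: 5² ≡ 25 (mod 97).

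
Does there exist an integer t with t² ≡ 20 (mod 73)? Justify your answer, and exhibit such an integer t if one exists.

No such integer exists.

Apply Euler's criterion with the prime 73: 20 is a quadratic residue iff 20^36 ≡ 1 (mod 73), and a non-residue iff it is ≡ −1.
Squaring successively (mod 73): 20^2 = 400 ≡ 35; 20^4 ≡ 35² = 1225 ≡ 57; 20^8 ≡ 57² = 3249 ≡ 37; 20^16 ≡ 37² = 1369 ≡ 55; 20^32 ≡ 55² = 3025 ≡ 32.
Since 36 = 32 + 4, 20^36 ≡ 32 · 57; multiplying out mod 73: 32·57 = 1824 ≡ 72. Thus 20^36 ≡ 72 ≡ −1 (mod 73).
By Euler's criterion 20 is a quadratic non-residue mod 73: no t satisfies t² ≡ 20 (mod 73).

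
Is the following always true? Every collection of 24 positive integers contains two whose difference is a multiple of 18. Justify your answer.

Yes, this is always true.

Each integer lies in one of the 18 residue classes modulo 18.
With 24 integers and only 18 classes, the pigeonhole principle forces two of them, say a and b, into the same class.
Their difference a − b is then a multiple of 18.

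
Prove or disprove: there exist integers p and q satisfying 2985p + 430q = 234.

Any value of 2985p + 430q is a multiple of gcd(2985, 430) = 5.
However 234 leaves remainder 4 on division by 5.
Hence no integers p, q satisfy the equation.

No, no such integers exist.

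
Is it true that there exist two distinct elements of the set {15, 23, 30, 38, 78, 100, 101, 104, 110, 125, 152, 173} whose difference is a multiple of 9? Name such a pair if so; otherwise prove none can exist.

Both 15 and 78 leave remainder 6 on division by 9; their difference 63 = 7·9 is a multiple of 9.

15 and 78 are such a pair.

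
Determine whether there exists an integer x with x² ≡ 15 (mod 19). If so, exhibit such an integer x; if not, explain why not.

Since (19 − x)² ≡ x² (mod 19), it suffices to square x = 0, 1, …, 9: the residues are 0, 1, 4, 9, 16, 6, 17, 11, 7, 5.
So the quadratic residues mod 19 are {0, 1, 4, 5, 6, 7, 9, 11, 16, 17}, and 15 is not among them.
Hence no integer x has x² ≡ 15 (mod 19).

No such integer exists.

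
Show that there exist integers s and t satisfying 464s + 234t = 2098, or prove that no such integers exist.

s = 2, t = 5

gcd(464, 234) = 2, and 2 divides 2098, so integer solutions exist.
Dividing through by 2 reduces the equation to 232s + 117t = 1049.
Dividing repeatedly: 232 = 1·117 + 115, 117 = 1·115 + 2, 115 = 57·2 + 1, 2 = 2·1 + 0.
Back-substituting, 1 = 115 − 57·2 = 115 − 57·(117 − 1·115) = −57·117 + 58·115 = −57·117 + 58·(232 − 1·117) = 58·232 − 115·117; that is, 232·58 + 117·(-115) = 1.
Times 1049: 232·60842 + 117·(-120635) = 1049, so (60842, -120635) solves it.
Subtracting 520·117 from s and adding 520·232 to t gives the tidier solution (2, 5).
Indeed 464·2 + 234·5 = 928 + 1170 = 2098.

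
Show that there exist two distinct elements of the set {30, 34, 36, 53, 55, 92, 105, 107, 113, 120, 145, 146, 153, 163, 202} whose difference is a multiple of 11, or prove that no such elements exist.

30 and 107 are such a pair.

Both 30 and 107 leave remainder 8 on division by 11; their difference 77 = 7·11 is a multiple of 11.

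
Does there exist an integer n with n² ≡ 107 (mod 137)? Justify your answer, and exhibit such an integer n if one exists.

Take n = 45. Then 45² = 2025 = 14·137 + 107, so 45² ≡ 107 (mod 137).

n = 45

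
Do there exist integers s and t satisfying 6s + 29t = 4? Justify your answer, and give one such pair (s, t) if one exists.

6 and 29 are coprime, so 6s + 29t ranges over all of ℤ.
Dividing repeatedly: 29 = 4·6 + 5, 6 = 1·5 + 1, 5 = 5·1 + 0.
Unwinding: 1 = 6 − 1·5 = 6 − (29 − 4·6) = −29 + 5·6, i.e. 6·5 + 29·(-1) = 1.
Scaling by 4 gives the particular solution (s, t) = (20, -4).
Check: 6·20 + 29·(-4) = 120 − 116 = 4. ✓

s = 20, t = -4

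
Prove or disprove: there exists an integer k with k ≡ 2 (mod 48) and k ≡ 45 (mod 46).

Reduce both congruences modulo 2, which divides 48 and 46: they say k ≡ 2 (mod 2) and k ≡ 45 (mod 2).
These are incompatible: 2 − 45 = -43 is not divisible by 2.
Hence the system has no solution.

There is no such integer.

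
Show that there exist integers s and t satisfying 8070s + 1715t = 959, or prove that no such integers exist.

gcd(8070, 1715) = 5, so every integer of the form 8070s + 1715t is a multiple of 5.
But 959 = 5·191 + 4, so 5 ∤ 959.
So the equation is unsolvable over ℤ.

No such integers exist.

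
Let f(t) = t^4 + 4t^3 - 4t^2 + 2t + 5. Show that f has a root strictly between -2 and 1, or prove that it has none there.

f(-2) = -31 and f(1) = 8, which have opposite signs.
As a polynomial, f is continuous on every closed interval.
By the Intermediate Value Theorem, f takes the value 0 somewhere in the open interval.

Such a root exists.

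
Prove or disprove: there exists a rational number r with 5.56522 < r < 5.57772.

Multiplying by 7: 7·5.56522 = 38.95654 and 7·5.57772 = 39.04404, so the integer 39 lies strictly between them.
Dividing back, 5.56522 < 39/7 < 5.57772, and 39/7 is rational.

r = 39/7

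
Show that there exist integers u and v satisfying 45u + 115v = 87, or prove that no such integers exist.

There are no such integers.

Both 45 and 115 are divisible by gcd(45, 115) = 5, hence so is any combination 45u + 115v.
But 87 = 5·17 + 2, so 5 ∤ 87.
So the equation is unsolvable over ℤ.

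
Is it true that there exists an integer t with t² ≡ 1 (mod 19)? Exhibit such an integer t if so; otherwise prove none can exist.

t = 18

t = 18 works: 18² = 324, and 324 − 1 = 323 = 17·19.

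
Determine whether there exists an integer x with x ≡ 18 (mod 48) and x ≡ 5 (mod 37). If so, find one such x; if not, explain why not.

The moduli 48 and 37 are coprime, so by the Chinese Remainder Theorem a unique solution modulo 1776 exists.
Any solution of the first congruence is x = 18 + 48t; substituting into the second, 48t ≡ 5 − 18 ≡ 24 (mod 37).
48 ≡ 11 (mod 37), so this reads 11t ≡ 24 (mod 37). Since 11·27 = 297 = 8·37 + 1, the inverse of 11 mod 37 is 27.
Therefore t ≡ 27·24 = 648 ≡ 19 (mod 37).
With t = 19: x = 18 + 48·19 = 930.
Check: 930 mod 48 = 18, 930 mod 37 = 5. ✓

x = 930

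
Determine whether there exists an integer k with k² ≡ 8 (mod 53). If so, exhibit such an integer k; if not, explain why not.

No such integer exists.

53 is prime, so by Euler's criterion 8 is a square mod 53 iff 8^((53−1)/2) = 8^26 ≡ 1 (mod 53).
Repeated squaring mod 53: 8^2 = 64 ≡ 11; 8^4 ≡ 11² = 121 ≡ 15; 8^8 ≡ 15² = 225 ≡ 13; 8^16 ≡ 13² = 169 ≡ 10.
Since 26 = 16 + 8 + 2, 8^26 ≡ 10 · 13 · 11; multiplying out mod 53: 10·13 = 130 ≡ 24, then 24·11 = 264 ≡ 52. Thus 8^26 ≡ 52 ≡ −1 (mod 53).
The value −1 means 8 is a non-residue modulo 53, so k² ≡ 8 (mod 53) is impossible.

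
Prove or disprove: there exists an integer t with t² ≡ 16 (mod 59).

t = 4

Take t = 4. Then 4² = 16, and since 0 ≤ 16 < 59 this is already reduced: 4² ≡ 16 (mod 59).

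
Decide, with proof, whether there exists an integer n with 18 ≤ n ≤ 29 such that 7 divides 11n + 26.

n = 18

n = 18 works, since 11·18 + 26 = 224 = 32·7.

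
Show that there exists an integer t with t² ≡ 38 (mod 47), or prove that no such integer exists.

Apply Euler's criterion with the prime 47: 38 is a quadratic residue iff 38^23 ≡ 1 (mod 47), and a non-residue iff it is ≡ −1.
Squaring successively (mod 47): 38^2 = 1444 ≡ 34; 38^4 ≡ 34² = 1156 ≡ 28; 38^8 ≡ 28² = 784 ≡ 32; 38^16 ≡ 32² = 1024 ≡ 37.
Since 23 = 16 + 4 + 2 + 1, 38^23 ≡ 37 · 28 · 34 · 38; multiplying out mod 47: 37·28 = 1036 ≡ 2, then 2·34 = 68 ≡ 21, then 21·38 = 798 ≡ 46. Thus 38^23 ≡ 46 ≡ −1 (mod 47).
By Euler's criterion 38 is a quadratic non-residue mod 47: no t satisfies t² ≡ 38 (mod 47).

No such integer exists.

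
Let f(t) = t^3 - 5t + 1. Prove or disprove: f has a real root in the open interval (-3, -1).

f(-3) = -11 and f(-1) = 5, which have opposite signs.
f is continuous everywhere (it is a polynomial), in particular on [-3, -1].
By the Intermediate Value Theorem, f takes the value 0 somewhere in the open interval.

Such a root exists.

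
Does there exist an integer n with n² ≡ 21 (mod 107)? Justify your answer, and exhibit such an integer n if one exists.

There is no such integer.

Apply Euler's criterion with the prime 107: 21 is a quadratic residue iff 21^53 ≡ 1 (mod 107), and a non-residue iff it is ≡ −1.
Squaring successively (mod 107): 21^2 = 441 ≡ 13; 21^4 ≡ 13² = 169 ≡ 62; 21^8 ≡ 62² = 3844 ≡ 99; 21^16 ≡ 99² = 9801 ≡ 64; 21^32 ≡ 64² = 4096 ≡ 30.
Since 53 = 32 + 16 + 4 + 1, 21^53 ≡ 30 · 64 · 62 · 21; multiplying out mod 107: 30·64 = 1920 ≡ 101, then 101·62 = 6262 ≡ 56, then 56·21 = 1176 ≡ 106. Thus 21^53 ≡ 106 ≡ −1 (mod 107).
The value −1 means 21 is a non-residue modulo 107, so n² ≡ 21 (mod 107) is impossible.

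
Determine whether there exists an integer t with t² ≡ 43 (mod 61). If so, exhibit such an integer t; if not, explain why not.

There is no such integer.

Apply Euler's criterion with the prime 61: 43 is a quadratic residue iff 43^30 ≡ 1 (mod 61), and a non-residue iff it is ≡ −1.
Repeated squaring mod 61: 43^2 = 1849 ≡ 19; 43^4 ≡ 19² = 361 ≡ 56; 43^8 ≡ 56² = 3136 ≡ 25; 43^16 ≡ 25² = 625 ≡ 15.
Since 30 = 16 + 8 + 4 + 2, 43^30 ≡ 15 · 25 · 56 · 19; multiplying out mod 61: 15·25 = 375 ≡ 9, then 9·56 = 504 ≡ 16, then 16·19 = 304 ≡ 60. Thus 43^30 ≡ 60 ≡ −1 (mod 61).
By Euler's criterion 43 is a quadratic non-residue mod 61: no t satisfies t² ≡ 43 (mod 61).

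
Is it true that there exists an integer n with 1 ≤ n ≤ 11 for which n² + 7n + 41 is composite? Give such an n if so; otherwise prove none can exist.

n = 1

At n = 1: 1² + 7·1 + 41 = 49 = 7·7, which is composite.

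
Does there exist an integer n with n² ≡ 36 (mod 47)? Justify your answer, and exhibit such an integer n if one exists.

Take n = 6. Then 6² = 36, and since 0 ≤ 36 < 47 this is already reduced: 6² ≡ 36 (mod 47).

n = 6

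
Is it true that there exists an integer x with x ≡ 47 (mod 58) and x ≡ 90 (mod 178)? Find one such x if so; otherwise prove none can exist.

There is no such integer.

Both moduli are multiples of 2 = gcd(58, 178), so any solution would satisfy x ≡ 47 and x ≡ 90 modulo 2 simultaneously.
These are incompatible: 47 − 90 = -43 is not divisible by 2.
So no integer satisfies both congruences.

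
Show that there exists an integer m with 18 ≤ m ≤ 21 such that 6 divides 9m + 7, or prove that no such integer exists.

There is no such integer m in that range.

The values of 9m + 7 for m = 18, 19, 20, 21 are 169, 178, 187, 196; reduced mod 6 these are 1, 4, 1, 4.
Since 0 is absent from this list, 6 ∤ 9m + 7 for every m with 18 ≤ m ≤ 21.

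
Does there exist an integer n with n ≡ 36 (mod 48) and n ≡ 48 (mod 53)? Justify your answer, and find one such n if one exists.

gcd(48, 53) = 1, so the Chinese Remainder Theorem guarantees exactly one residue class mod 2544 satisfying both.
Any solution of the first congruence is n = 36 + 48t; substituting into the second, 48t ≡ 48 − 36 ≡ 12 (mod 53).
To invert 48 modulo 53: 53 = 1·48 + 5, 48 = 9·5 + 3, 5 = 1·3 + 2, 3 = 1·2 + 1, 2 = 2·1 + 0, and unwinding, 1 = 3 − 1·2 = 3 − (5 − 1·3) = −5 + 2·3 = −5 + 2·(48 − 9·5) = 2·48 − 19·5 = 2·48 − 19·(53 − 1·48) = −19·53 + 21·48. Thus 48⁻¹ ≡ 21 (mod 53).
Multiplying by 21: t ≡ 21·12 = 252 ≡ 40 (mod 53).
Taking t = 40 gives n = 36 + 48·40 = 1956.
Indeed 1956 ≡ 36 (mod 48) and 1956 ≡ 48 (mod 53).

n = 1956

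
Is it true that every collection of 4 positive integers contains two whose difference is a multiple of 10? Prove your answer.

No; for instance {34, 35, 36, 37} is a counterexample.

Try 4 consecutive integers, 34, 35, 36, 37. Their remainders mod 10 are 4, 5, 6, 7 — pairwise different, as any 4 ≤ 10 consecutive integers have distinct residues.
No two share a residue, so no pair has difference divisible by 10; the claim fails for this set.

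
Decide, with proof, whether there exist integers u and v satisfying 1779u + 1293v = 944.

No such integers exist.

Any value of 1779u + 1293v is a multiple of gcd(1779, 1293) = 3.
But 944 is not a multiple of 3 (it leaves remainder 2).
So the equation is unsolvable over ℤ.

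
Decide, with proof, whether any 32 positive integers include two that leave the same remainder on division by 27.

There are exactly 27 possible remainders on division by 27.
Placing 32 integers into 27 classes, some class receives at least two — say a and b.
That is, a and b leave the same remainder on division by 27, as claimed.

Yes.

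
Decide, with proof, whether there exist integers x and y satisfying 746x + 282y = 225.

gcd(746, 282) = 2, so every integer of the form 746x + 282y is a multiple of 2.
However 225 leaves remainder 1 on division by 2.
Hence no integers x, y satisfy the equation.

No, no such integers exist.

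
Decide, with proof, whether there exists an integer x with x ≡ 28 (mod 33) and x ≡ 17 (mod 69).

gcd(33, 69) = 3. If x ≡ 28 (mod 33) and x ≡ 17 (mod 69), then x ≡ 28 (mod 3) and x ≡ 17 (mod 3).
These are incompatible: 28 − 17 = 11 is not divisible by 3.
So no integer satisfies both congruences.

There is no such integer.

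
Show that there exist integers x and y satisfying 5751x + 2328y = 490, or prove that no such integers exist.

There are no such integers.

Both 5751 and 2328 are divisible by gcd(5751, 2328) = 3, hence so is any combination 5751x + 2328y.
However 490 leaves remainder 1 on division by 3.
Hence no integers x, y satisfy the equation.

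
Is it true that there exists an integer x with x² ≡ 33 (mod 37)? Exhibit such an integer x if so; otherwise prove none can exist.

x = 12

x = 12 works: 12² = 144, and 144 − 33 = 111 = 3·37.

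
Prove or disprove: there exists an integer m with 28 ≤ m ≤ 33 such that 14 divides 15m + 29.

No such integer m in that range exists.

For m = 28, 29, …, 33 the values of 15m + 29 modulo 14 are 1, 2, 3, 4, 5, 6 respectively.
None is 0, so 14 never divides 15m + 29 on this range.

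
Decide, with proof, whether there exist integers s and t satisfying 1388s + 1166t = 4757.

Any value of 1388s + 1166t is a multiple of gcd(1388, 1166) = 2.
But 4757 is not a multiple of 2 (it leaves remainder 1).
So the equation is unsolvable over ℤ.

No such integers exist.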